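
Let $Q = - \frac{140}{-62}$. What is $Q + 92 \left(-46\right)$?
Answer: $- \frac{131122}{31} \approx -4229.7$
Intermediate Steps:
$Q = \frac{70}{31}$ ($Q = \left(-140\right) \left(- \frac{1}{62}\right) = \frac{70}{31} \approx 2.2581$)
$Q + 92 \left(-46\right) = \frac{70}{31} + 92 \left(-46\right) = \frac{70}{31} - 4232 = - \frac{131122}{31}$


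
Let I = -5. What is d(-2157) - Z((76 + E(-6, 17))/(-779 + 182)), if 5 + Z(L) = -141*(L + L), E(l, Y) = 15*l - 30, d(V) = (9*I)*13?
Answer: -111284/199 ≈ -559.22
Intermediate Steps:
d(V) = -585 (d(V) = (9*(-5))*13 = -45*13 = -585)
E(l, Y) = -30 + 15*l
Z(L) = -5 - 282*L (Z(L) = -5 - 141*(L + L) = -5 - 282*L)
d(-2157) - Z((76 + E(-6, 17))/(-779 + 182)) = -585 - (-5 - 282*(76 + (-30 + 15*(-6)))/(-779 + 182)) = -585 - (-5 - 282*(76 + (-30 - 90))/(-597)) = -585 - (-5 - 282*(76 - 120)*(-1)/597) = -585 - (-5 - (-12408)*(-1)/597) = -585 - (-5 - 282*44/597) = -585 - (-5 - 4136/199) = -585 - 1*(-5131/199) = -585 + 5131/199 = -111284/199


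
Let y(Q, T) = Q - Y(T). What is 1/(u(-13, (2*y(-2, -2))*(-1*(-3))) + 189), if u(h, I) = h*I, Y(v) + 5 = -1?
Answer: -1/123 ≈ -0.0081301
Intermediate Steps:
Y(v) = -6 (Y(v) = -5 - 1 = -6)
y(Q, T) = 6 + Q (y(Q, T) = Q - 1*(-6) = Q + 6 = 6 + Q)
u(h, I) = I*h
1/(u(-13, (2*y(-2, -2))*(-1*(-3))) + 189) = 1/(((2*(6 - 2))*(-1*(-3)))*(-13) + 189) = 1/(((2*4)*3)*(-13) + 189) = 1/((8*3)*(-13) + 189) = 1/(24*(-13) + 189) = 1/(-312 + 189) = 1/(-123) = -1/123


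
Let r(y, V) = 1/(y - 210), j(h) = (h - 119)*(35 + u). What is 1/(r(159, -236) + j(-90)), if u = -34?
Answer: -51/10660 ≈ -0.0047842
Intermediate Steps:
j(h) = -119 + h (j(h) = (h - 119)*(35 - 34) = (-119 + h)*1 = -119 + h)
r(y, V) = 1/(-210 + y)
1/(r(159, -236) + j(-90)) = 1/(1/(-210 + 159) + (-119 - 90)) = 1/(1/(-51) - 209) = 1/(-1/51 - 209) = 1/(-10660/51) = -51/10660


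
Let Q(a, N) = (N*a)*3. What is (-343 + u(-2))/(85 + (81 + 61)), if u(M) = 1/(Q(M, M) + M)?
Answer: -3429/2270 ≈ -1.5106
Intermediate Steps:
Q(a, N) = 3*N*a
u(M) = 1/(M + 3*M²) (u(M) = 1/(3*M*M + M) = 1/(3*M² + M) = 1/(M + 3*M²))
(-343 + u(-2))/(85 + (81 + 61)) = (-343 + 1/((-2)*(1 + 3*(-2))))/(85 + (81 + 61)) = (-343 - 1/(2*(1 - 6)))/(85 + 142) = (-343 - ½/(-5))/227 = (-343 - ½*(-⅕))*(1/227) = (-343 + ⅒)*(1/227) = -3429/10*1/227 = -3429/2270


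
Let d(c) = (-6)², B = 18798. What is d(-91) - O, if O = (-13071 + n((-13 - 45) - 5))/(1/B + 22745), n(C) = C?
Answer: 15639071328/427560511 ≈ 36.577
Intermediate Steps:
d(c) = 36
O = -246892932/427560511 (O = (-13071 + ((-13 - 45) - 5))/(1/18798 + 22745) = (-13071 + (-58 - 5))/(1/18798 + 22745) = (-13071 - 63)/(427560511/18798) = -13134*18798/427560511 = -246892932/427560511 ≈ -0.57745)
d(-91) - O = 36 - 1*(-246892932/427560511) = 36 + 246892932/427560511 = 15639071328/427560511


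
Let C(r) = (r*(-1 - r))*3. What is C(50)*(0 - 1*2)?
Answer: 15300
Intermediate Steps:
C(r) = 3*r*(-1 - r)
C(50)*(0 - 1*2) = (-3*50*(1 + 50))*(0 - 1*2) = (-3*50*51)*(0 - 2) = -7650*(-2) = 15300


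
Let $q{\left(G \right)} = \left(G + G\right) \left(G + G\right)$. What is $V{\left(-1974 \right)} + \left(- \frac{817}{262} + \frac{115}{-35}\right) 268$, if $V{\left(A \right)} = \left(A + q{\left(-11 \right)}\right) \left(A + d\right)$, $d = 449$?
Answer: $\frac{2082079420}{917} \approx 2.2705 \cdot 10^{6}$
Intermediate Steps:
$q{\left(G \right)} = 4 G^{2}$ ($q{\left(G \right)} = 2 G 2 G = 4 G^{2}$)
$V{\left(A \right)} = \left(449 + A\right) \left(484 + A\right)$ ($V{\left(A \right)} = \left(A + 4 \left(-11\right)^{2}\right) \left(A + 449\right) = \left(A + 4 \cdot 121\right) \left(449 + A\right) = \left(A + 484\right) \left(449 + A\right) = \left(484 + A\right) \left(449 + A\right) = \left(449 + A\right) \left(484 + A\right)$)
$V{\left(-1974 \right)} + \left(- \frac{817}{262} + \frac{115}{-35}\right) 268 = \left(217316 + \left(-1974\right)^{2} + 933 \left(-1974\right)\right) + \left(- \frac{817}{262} + \frac{115}{-35}\right) 268 = \left(217316 + 3896676 - 1841742\right) + \left(\left(-817\right) \frac{1}{262} + 115 \left(- \frac{1}{35}\right)\right) 268 = 2272250 + \left(- \frac{817}{262} - \frac{23}{7}\right) 268 = 2272250 - \frac{1573830}{917} = \frac{2082079420}{917}$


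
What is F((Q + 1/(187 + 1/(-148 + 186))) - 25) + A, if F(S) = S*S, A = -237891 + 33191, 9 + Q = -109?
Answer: -9306493725131/50509449 ≈ -1.8425e+5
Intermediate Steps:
Q = -118 (Q = -9 - 109 = -118)
A = -204700
F(S) = S**2
F((Q + 1/(187 + 1/(-148 + 186))) - 25) + A = ((-118 + 1/(187 + 1/(-148 + 186))) - 25)**2 - 204700 = ((-118 + 1/(187 + 1/38)) - 25)**2 - 204700 = ((-118 + 1/(7107/38)) - 25)**2 - 204700 = ((-118 + 38/7107) - 25)**2 - 204700 = (-838588/7107 - 25)**2 - 204700 = (-1016263/7107)**2 - 204700 = 1032790485169/50509449 - 204700 = -9306493725131/50509449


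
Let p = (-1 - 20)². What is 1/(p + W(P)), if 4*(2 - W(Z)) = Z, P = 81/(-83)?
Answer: 332/147157 ≈ 0.0022561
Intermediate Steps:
P = -81/83 (P = 81*(-1/83) = -81/83 ≈ -0.97590)
W(Z) = 2 - Z/4
p = 441 (p = (-21)² = 441)
1/(p + W(P)) = 1/(441 + (2 - ¼*(-81/83))) = 1/(441 + (2 + 81/332)) = 1/(441 + 745/332) = 1/(147157/332) = 332/147157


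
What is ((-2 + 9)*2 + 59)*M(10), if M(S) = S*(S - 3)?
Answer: 5110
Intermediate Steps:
M(S) = S*(-3 + S)
((-2 + 9)*2 + 59)*M(10) = ((-2 + 9)*2 + 59)*(10*(-3 + 10)) = (7*2 + 59)*(10*7) = (14 + 59)*70 = 73*70 = 5110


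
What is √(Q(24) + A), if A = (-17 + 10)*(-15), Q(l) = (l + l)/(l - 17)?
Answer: 3*√609/7 ≈ 10.576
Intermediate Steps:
Q(l) = 2*l/(-17 + l) (Q(l) = (2*l)/(-17 + l) = 2*l/(-17 + l))
A = 105 (A = -7*(-15) = 105)
√(Q(24) + A) = √(2*24/(-17 + 24) + 105) = √(2*24/7 + 105) = √(2*24*(⅐) + 105) = √(48/7 + 105) = √(783/7) = 3*√609/7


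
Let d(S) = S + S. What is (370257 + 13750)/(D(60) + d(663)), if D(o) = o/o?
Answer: 384007/1327 ≈ 289.38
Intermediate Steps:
D(o) = 1
d(S) = 2*S
(370257 + 13750)/(D(60) + d(663)) = (370257 + 13750)/(1 + 2*663) = 384007/(1 + 1326) = 384007/1327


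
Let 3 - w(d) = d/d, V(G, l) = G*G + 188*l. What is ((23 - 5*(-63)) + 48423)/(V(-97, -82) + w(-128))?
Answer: -48761/6005 ≈ -8.1201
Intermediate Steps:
V(G, l) = G**2 + 188*l
w(d) = 2 (w(d) = 3 - d/d = 3 - 1*1 = 3 - 1 = 2)
((23 - 5*(-63)) + 48423)/(V(-97, -82) + w(-128)) = ((23 - 5*(-63)) + 48423)/(((-97)**2 + 188*(-82)) + 2) = ((23 + 315) + 48423)/((9409 - 15416) + 2) = (338 + 48423)/(-6007 + 2) = 48761/(-6005) = 48761*(-1/6005) = -48761/6005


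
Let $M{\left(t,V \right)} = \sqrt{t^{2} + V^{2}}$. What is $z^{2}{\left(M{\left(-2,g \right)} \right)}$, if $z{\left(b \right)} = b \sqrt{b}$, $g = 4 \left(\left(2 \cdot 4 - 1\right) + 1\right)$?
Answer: $2056 \sqrt{257} \approx 32960.0$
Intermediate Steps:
$g = 32$ ($g = 4 \left(\left(8 - 1\right) + 1\right) = 4 \left(7 + 1\right) = 4 \cdot 8 = 32$)
$M{\left(t,V \right)} = \sqrt{V^{2} + t^{2}}$
$z{\left(b \right)} = b^{\frac{3}{2}}$
$z^{2}{\left(M{\left(-2,g \right)} \right)} = \left(\left(\sqrt{32^{2} + \left(-2\right)^{2}}\right)^{\frac{3}{2}}\right)^{2} = \left(\left(\sqrt{1024 + 4}\right)^{\frac{3}{2}}\right)^{2} = \left(\left(\sqrt{1028}\right)^{\frac{3}{2}}\right)^{2} = \left(\left(2 \sqrt{257}\right)^{\frac{3}{2}}\right)^{2} = \left(2 \sqrt{2} \cdot 257^{\frac{3}{4}}\right)^{2} = 2056 \sqrt{257}$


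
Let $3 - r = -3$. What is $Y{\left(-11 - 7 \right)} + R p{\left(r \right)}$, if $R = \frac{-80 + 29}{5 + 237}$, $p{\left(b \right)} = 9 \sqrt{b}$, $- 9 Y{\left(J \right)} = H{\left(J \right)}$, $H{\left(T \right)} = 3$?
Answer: $- \frac{1}{3} - \frac{459 \sqrt{6}}{242} \approx -4.9793$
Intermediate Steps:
$Y{\left(J \right)} = - \frac{1}{3}$ ($Y{\left(J \right)} = \left(- \frac{1}{9}\right) 3 = - \frac{1}{3}$)
$r = 6$ ($r = 3 - -3 = 3 + 3 = 6$)
$R = - \frac{51}{242} \approx -0.21074$
$Y{\left(-11 - 7 \right)} + R p{\left(r \right)} = - \frac{1}{3} - \frac{51 \cdot 9 \sqrt{6}}{242} = - \frac{1}{3} - \frac{459 \sqrt{6}}{242}$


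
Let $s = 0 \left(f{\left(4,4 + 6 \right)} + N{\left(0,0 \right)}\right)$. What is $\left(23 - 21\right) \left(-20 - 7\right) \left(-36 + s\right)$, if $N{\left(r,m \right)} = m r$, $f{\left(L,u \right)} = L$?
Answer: $1944$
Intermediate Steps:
$s = 0$ ($s = 0 \left(4 + 0 \cdot 0\right) = 0 \left(4 + 0\right) = 0 \cdot 4 = 0$)
$\left(23 - 21\right) \left(-20 - 7\right) \left(-36 + s\right) = \left(23 - 21\right) \left(-20 - 7\right) \left(-36 + 0\right) = 2 \left(-27\right) \left(-36\right) = \left(-54\right) \left(-36\right) = 1944$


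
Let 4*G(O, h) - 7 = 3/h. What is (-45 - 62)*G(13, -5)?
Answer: -856/5 ≈ -171.20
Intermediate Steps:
G(O, h) = 7/4 + 3/(4*h) (G(O, h) = 7/4 + (3/h)/4 = 7/4 + 3/(4*h))
(-45 - 62)*G(13, -5) = (-45 - 62)*((¼)*(3 + 7*(-5))/(-5)) = -107*(-1)*(3 - 35)/(4*5) = -107*(-1)*(-32)/(4*5) = -107*8/5 = -856/5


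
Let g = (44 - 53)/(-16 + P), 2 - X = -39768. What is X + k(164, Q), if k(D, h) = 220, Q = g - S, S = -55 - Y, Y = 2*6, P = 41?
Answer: 39990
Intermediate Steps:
X = 39770 (X = 2 - 1*(-39768) = 2 + 39768 = 39770)
Y = 12
S = -67 (S = -55 - 1*12 = -55 - 12 = -67)
g = -9/25 (g = (44 - 53)/(-16 + 41) = -9/25 ≈ -0.36000)
Q = 1666/25 (Q = -9/25 - 1*(-67) = -9/25 + 67 = 1666/25 ≈ 66.640)
X + k(164, Q) = 39770 + 220 = 39990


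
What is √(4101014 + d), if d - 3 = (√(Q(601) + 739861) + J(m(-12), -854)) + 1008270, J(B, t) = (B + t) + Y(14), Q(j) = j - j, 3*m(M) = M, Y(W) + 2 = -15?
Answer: √(5108412 + √739861) ≈ 2260.4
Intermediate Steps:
Y(W) = -17 (Y(W) = -2 - 15 = -17)
m(M) = M/3
Q(j) = 0
J(B, t) = -17 + B + t (J(B, t) = (B + t) - 17 = -17 + B + t)
d = 1007398 + √739861 (d = 3 + ((√(0 + 739861) + (-17 + (⅓)*(-12) - 854)) + 1008270) = 3 + ((√739861 + (-17 - 4 - 854)) + 1008270) = 3 + ((√739861 - 875) + 1008270) = 3 + ((-875 + √739861) + 1008270) = 3 + (1007395 + √739861) = 1007398 + √739861 ≈ 1.0083e+6)
√(4101014 + d) = √(4101014 + (1007398 + √739861)) = √(5108412 + √739861)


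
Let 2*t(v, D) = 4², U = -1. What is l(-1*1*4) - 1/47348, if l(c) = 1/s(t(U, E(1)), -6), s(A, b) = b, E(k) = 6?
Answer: -23677/142044 ≈ -0.16669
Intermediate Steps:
t(v, D) = 8 (t(v, D) = (½)*4² = (½)*16 = 8)
l(c) = -⅙ (l(c) = 1/(-6) = -⅙)
l(-1*1*4) - 1/47348 = -⅙ - 1/47348 = -23677/142044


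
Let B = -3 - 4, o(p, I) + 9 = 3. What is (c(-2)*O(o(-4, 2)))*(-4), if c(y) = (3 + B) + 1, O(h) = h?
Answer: -72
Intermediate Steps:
o(p, I) = -6 (o(p, I) = -9 + 3 = -6)
B = -7
c(y) = -3 (c(y) = (3 - 7) + 1 = -4 + 1 = -3)
(c(-2)*O(o(-4, 2)))*(-4) = -3*(-6)*(-4) = 18*(-4) = -72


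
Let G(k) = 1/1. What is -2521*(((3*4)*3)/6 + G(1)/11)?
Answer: -168907/11 ≈ -15355.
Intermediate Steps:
G(k) = 1
-2521*(((3*4)*3)/6 + G(1)/11) = -2521*(((3*4)*3)/6 + 1/11) = -2521*((12*3)*(⅙) + 1*(1/11)) = -2521*(36*(⅙) + 1/11) = -2521*(6 + 1/11) = -2521*67/11 = -168907/11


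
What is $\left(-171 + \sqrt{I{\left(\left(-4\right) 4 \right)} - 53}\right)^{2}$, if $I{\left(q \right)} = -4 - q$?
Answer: $\left(171 - i \sqrt{41}\right)^{2} \approx 29200.0 - 2189.9 i$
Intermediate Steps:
$\left(-171 + \sqrt{I{\left(\left(-4\right) 4 \right)} - 53}\right)^{2} = \left(-171 + \sqrt{\left(-4 - \left(-4\right) 4\right) - 53}\right)^{2} = \left(-171 + \sqrt{\left(-4 - -16\right) - 53}\right)^{2} = \left(-171 + \sqrt{\left(-4 + 16\right) - 53}\right)^{2} = \left(-171 + \sqrt{12 - 53}\right)^{2} = \left(-171 + \sqrt{-41}\right)^{2} = \left(-171 + i \sqrt{41}\right)^{2}$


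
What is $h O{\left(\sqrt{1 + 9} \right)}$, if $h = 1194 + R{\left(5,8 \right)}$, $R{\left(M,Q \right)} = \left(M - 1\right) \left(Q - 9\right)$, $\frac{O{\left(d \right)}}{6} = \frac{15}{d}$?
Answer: $10710 \sqrt{10} \approx 33868.0$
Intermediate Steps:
$O{\left(d \right)} = \frac{90}{d}$ ($O{\left(d \right)} = 6 \frac{15}{d} = \frac{90}{d}$)
$R{\left(M,Q \right)} = \left(-1 + M\right) \left(-9 + Q\right)$
$h = 1190$ ($h = 1194 + \left(9 - 8 - 45 + 5 \cdot 8\right) = 1194 + \left(9 - 8 - 45 + 40\right) = 1194 - 4 = 1190$)
$h O{\left(\sqrt{1 + 9} \right)} = 1190 \frac{90}{\sqrt{1 + 9}} = 1190 \frac{90}{\sqrt{10}} = 1190 \cdot 90 \frac{\sqrt{10}}{10} = 1190 \cdot 9 \sqrt{10} = 10710 \sqrt{10}$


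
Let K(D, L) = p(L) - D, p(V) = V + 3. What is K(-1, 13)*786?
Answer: 13362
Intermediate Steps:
p(V) = 3 + V
K(D, L) = 3 + L - D (K(D, L) = (3 + L) - D = 3 + L - D)
K(-1, 13)*786 = (3 + 13 - 1*(-1))*786 = (3 + 13 + 1)*786 = 17*786 = 13362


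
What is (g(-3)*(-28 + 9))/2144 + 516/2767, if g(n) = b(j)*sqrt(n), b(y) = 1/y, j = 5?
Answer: 516/2767 - 19*I*sqrt(3)/10720 ≈ 0.18648 - 0.0030699*I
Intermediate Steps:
b(y) = 1/y
g(n) = sqrt(n)/5
(g(-3)*(-28 + 9))/2144 + 516/2767 = ((sqrt(-3)/5)*(-28 + 9))/2144 + 516/2767 = (((I*sqrt(3))/5)*(-19))*(1/2144) + 516*(1/2767) = ((I*sqrt(3)/5)*(-19))*(1/2144) + 516/2767 = -19*I*sqrt(3)/5*(1/2144) + 516/2767 = -19*I*sqrt(3)/10720 + 516/2767 = 516/2767 - 19*I*sqrt(3)/10720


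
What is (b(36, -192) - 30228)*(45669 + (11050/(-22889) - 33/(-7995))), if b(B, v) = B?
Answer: -84107140074812448/60999185 ≈ -1.3788e+9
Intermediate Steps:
(b(36, -192) - 30228)*(45669 + (11050/(-22889) - 33/(-7995))) = (36 - 30228)*(45669 + (11050/(-22889) - 33/(-7995))) = -30192*(45669 + (11050*(-1/22889) - 33*(-1/7995))) = -30192*(45669 + (-11050/22889 + 11/2665)) = -30192*(45669 - 29196471/60999185) = -30192*2785742583294/60999185 = -84107140074812448/60999185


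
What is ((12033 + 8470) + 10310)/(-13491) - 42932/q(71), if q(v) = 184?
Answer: -48738767/206862 ≈ -235.61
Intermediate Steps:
((12033 + 8470) + 10310)/(-13491) - 42932/q(71) = ((12033 + 8470) + 10310)/(-13491) - 42932/184 = (20503 + 10310)*(-1/13491) - 42932*1/184 = 30813*(-1/13491) - 10733/46 = -10271/4497 - 10733/46 = -48738767/206862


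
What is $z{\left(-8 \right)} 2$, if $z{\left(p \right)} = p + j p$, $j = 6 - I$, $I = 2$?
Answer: $-80$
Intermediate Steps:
$j = 4$ ($j = 6 - 2 = 4$)
$z{\left(p \right)} = 5 p$ ($z{\left(p \right)} = p + 4 p = 5 p$)
$z{\left(-8 \right)} 2 = 5 \left(-8\right) 2 = \left(-40\right) 2 = -80$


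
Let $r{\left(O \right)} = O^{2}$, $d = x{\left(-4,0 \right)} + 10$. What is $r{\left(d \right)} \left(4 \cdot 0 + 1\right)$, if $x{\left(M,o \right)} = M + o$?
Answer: $36$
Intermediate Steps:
$d = 6$ ($d = \left(-4 + 0\right) + 10 = -4 + 10 = 6$)
$r{\left(d \right)} \left(4 \cdot 0 + 1\right) = 6^{2} \left(4 \cdot 0 + 1\right) = 36 \left(0 + 1\right) = 36 \cdot 1 = 36$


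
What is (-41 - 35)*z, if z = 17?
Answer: -1292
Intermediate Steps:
(-41 - 35)*z = (-41 - 35)*17 = -76*17 = -1292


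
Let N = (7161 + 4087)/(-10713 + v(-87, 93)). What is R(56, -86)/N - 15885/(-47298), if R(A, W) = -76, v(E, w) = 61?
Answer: 42180773/583342 ≈ 72.309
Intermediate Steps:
N = -2812/2663 (N = (7161 + 4087)/(-10713 + 61) = 11248/(-10652) = 11248*(-1/10652) = -2812/2663 ≈ -1.0560)
R(56, -86)/N - 15885/(-47298) = -76/(-2812/2663) - 15885/(-47298) = -76*(-2663/2812) - 15885*(-1/47298) = 2663/37 + 5295/15766 = 42180773/583342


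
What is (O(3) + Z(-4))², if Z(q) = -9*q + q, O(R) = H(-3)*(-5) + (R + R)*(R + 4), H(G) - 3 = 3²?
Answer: 196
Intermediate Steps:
H(G) = 12 (H(G) = 3 + 3² = 3 + 9 = 12)
O(R) = -60 + 2*R*(4 + R) (O(R) = 12*(-5) + (R + R)*(R + 4) = -60 + (2*R)*(4 + R) = -60 + 2*R*(4 + R))
Z(q) = -8*q
(O(3) + Z(-4))² = ((-60 + 2*3² + 8*3) - 8*(-4))² = ((-60 + 2*9 + 24) + 32)² = ((-60 + 18 + 24) + 32)² = (-18 + 32)² = 14² = 196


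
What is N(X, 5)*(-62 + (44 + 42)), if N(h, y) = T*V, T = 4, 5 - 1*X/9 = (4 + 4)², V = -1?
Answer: -96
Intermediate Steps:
X = -531 (X = 45 - 9*(4 + 4)² = 45 - 9*8² = 45 - 9*64 = 45 - 576 = -531)
N(h, y) = -4 (N(h, y) = 4*(-1) = -4)
N(X, 5)*(-62 + (44 + 42)) = -4*(-62 + (44 + 42)) = -4*(-62 + 86) = -4*24 = -96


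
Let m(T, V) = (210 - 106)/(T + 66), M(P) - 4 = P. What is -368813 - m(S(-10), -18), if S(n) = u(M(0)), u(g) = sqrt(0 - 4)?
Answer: -201003943/545 + 26*I/545 ≈ -3.6881e+5 + 0.047706*I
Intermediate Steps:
M(P) = 4 + P
u(g) = 2*I (u(g) = sqrt(-4) = 2*I)
S(n) = 2*I
m(T, V) = 104/(66 + T)
-368813 - m(S(-10), -18) = -368813 - 104/(66 + 2*I) = -368813 - 104*(66 - 2*I)/4360 = -368813 - 13*(66 - 2*I)/545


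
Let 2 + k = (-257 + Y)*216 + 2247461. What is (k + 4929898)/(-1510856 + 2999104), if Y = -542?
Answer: 7004773/1488248 ≈ 4.7067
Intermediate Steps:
k = 2074875 (k = -2 + ((-257 - 542)*216 + 2247461) = -2 + (-799*216 + 2247461) = -2 + (-172584 + 2247461) = -2 + 2074877 = 2074875)
(k + 4929898)/(-1510856 + 2999104) = (2074875 + 4929898)/(-1510856 + 2999104) = 7004773/1488248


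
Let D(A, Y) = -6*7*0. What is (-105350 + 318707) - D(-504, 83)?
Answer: 213357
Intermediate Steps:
D(A, Y) = 0 (D(A, Y) = -42*0 = 0)
(-105350 + 318707) - D(-504, 83) = (-105350 + 318707) - 1*0 = 213357 + 0 = 213357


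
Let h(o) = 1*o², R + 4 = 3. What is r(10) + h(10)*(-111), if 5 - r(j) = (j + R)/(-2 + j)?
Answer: -88769/8 ≈ -11096.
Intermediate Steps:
R = -1 (R = -4 + 3 = -1)
h(o) = o²
r(j) = 5 - (-1 + j)/(-2 + j) (r(j) = 5 - (j - 1)/(-2 + j) = 5 - (-1 + j)/(-2 + j))
r(10) + h(10)*(-111) = (-9 + 4*10)/(-2 + 10) + 10²*(-111) = (-9 + 40)/8 + 100*(-111) = (⅛)*31 - 11100 = 31/8 - 11100 = -88769/8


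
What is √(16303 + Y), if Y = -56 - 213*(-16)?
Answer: √19655 ≈ 140.20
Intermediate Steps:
Y = 3352 (Y = -56 - 71*(-48) = -56 + 3408 = 3352)
√(16303 + Y) = √(16303 + 3352) = √19655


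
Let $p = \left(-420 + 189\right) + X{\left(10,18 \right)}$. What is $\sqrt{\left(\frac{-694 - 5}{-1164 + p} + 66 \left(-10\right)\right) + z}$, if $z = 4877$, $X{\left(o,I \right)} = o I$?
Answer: $\frac{\sqrt{8540590}}{45} \approx 64.943$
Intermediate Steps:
$X{\left(o,I \right)} = I o$
$p = -51$ ($p = \left(-420 + 189\right) + 18 \cdot 10 = -231 + 180 = -51$)
$\sqrt{\left(\frac{-694 - 5}{-1164 + p} + 66 \left(-10\right)\right) + z} = \sqrt{\left(\frac{-694 - 5}{-1164 - 51} + 66 \left(-10\right)\right) + 4877} = \sqrt{\left(- \frac{699}{-1215} - 660\right) + 4877} = \sqrt{\left(\left(-699\right) \left(- \frac{1}{1215}\right) - 660\right) + 4877} = \sqrt{\left(\frac{233}{405} - 660\right) + 4877} = \sqrt{- \frac{267067}{405} + 4877} = \sqrt{\frac{1708118}{405}} = \frac{\sqrt{8540590}}{45}$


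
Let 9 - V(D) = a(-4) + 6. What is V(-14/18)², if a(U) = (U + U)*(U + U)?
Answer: 3721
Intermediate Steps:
a(U) = 4*U² (a(U) = (2*U)*(2*U) = 4*U²)
V(D) = -61 (V(D) = 9 - (4*(-4)² + 6) = 9 - (4*16 + 6) = 9 - (64 + 6) = 9 - 1*70 = 9 - 70 = -61)
V(-14/18)² = (-61)² = 3721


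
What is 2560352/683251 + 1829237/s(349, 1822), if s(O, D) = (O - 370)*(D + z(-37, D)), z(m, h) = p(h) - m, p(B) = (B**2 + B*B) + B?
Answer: 355929591648721/95316267318279 ≈ 3.7342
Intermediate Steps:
p(B) = B + 2*B**2 (p(B) = (B**2 + B**2) + B = 2*B**2 + B = B + 2*B**2)
z(m, h) = -m + h*(1 + 2*h) (z(m, h) = h*(1 + 2*h) - m = -m + h*(1 + 2*h))
s(O, D) = (-370 + O)*(37 + D + D*(1 + 2*D)) (s(O, D) = (O - 370)*(D + (-1*(-37) + D*(1 + 2*D))) = (-370 + O)*(D + (37 + D*(1 + 2*D))) = (-370 + O)*(37 + D + D*(1 + 2*D)))
2560352/683251 + 1829237/s(349, 1822) = 2560352/683251 + 1829237/(-13690 - 740*1822 - 740*1822**2 + 37*349 + 2*1822*349 + 2*349*1822**2) = 2560352*(1/683251) + 1829237/(-13690 - 1348280 - 740*3319684 + 12913 + 1271756 + 2*349*3319684) = 2560352/683251 + 1829237/(-13690 - 1348280 - 2456566160 + 12913 + 1271756 + 2317139432) = 2560352/683251 + 1829237/(-139504029) = 2560352/683251 + 1829237*(-1/139504029) = 2560352/683251 - 1829237/139504029 = 355929591648721/95316267318279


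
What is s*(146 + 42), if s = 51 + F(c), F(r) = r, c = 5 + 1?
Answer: 10716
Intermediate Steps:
c = 6
s = 57 (s = 51 + 6 = 57)
s*(146 + 42) = 57*(146 + 42) = 57*188 = 10716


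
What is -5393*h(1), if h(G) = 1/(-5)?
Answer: 5393/5 ≈ 1078.6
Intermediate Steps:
h(G) = -1/5
-5393*h(1) = -5393*(-1/5) = 5393/5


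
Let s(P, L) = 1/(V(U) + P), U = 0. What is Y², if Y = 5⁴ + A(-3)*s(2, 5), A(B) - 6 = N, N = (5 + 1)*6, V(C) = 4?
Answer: 399424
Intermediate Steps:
s(P, L) = 1/(4 + P)
N = 36 (N = 6*6 = 36)
A(B) = 42 (A(B) = 6 + 36 = 42)
Y = 632 (Y = 5⁴ + 42/(4 + 2) = 625 + 42/6 = 625 + 42*(⅙) = 625 + 7 = 632)
Y² = 632² = 399424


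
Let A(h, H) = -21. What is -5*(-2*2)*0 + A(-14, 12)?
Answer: -21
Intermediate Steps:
-5*(-2*2)*0 + A(-14, 12) = -5*(-2*2)*0 - 21 = -(-20)*0 - 21 = -5*0 - 21 = 0 - 21 = -21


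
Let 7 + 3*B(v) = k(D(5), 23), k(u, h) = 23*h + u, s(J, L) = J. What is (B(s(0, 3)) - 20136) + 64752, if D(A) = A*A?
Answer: 134395/3 ≈ 44798.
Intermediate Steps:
D(A) = A**2
k(u, h) = u + 23*h
B(v) = 547/3 (B(v) = -7/3 + (5**2 + 23*23)/3 = -7/3 + (25 + 529)/3 = -7/3 + (1/3)*554 = -7/3 + 554/3 = 547/3)
(B(s(0, 3)) - 20136) + 64752 = (547/3 - 20136) + 64752 = -59861/3 + 64752 = 134395/3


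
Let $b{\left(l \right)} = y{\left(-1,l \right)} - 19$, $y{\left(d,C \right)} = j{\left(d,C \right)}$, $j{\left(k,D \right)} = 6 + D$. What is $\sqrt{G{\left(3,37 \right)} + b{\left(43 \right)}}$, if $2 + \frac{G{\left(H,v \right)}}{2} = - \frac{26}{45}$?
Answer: $\frac{\sqrt{5590}}{15} \approx 4.9844$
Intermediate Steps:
$y{\left(d,C \right)} = 6 + C$
$G{\left(H,v \right)} = - \frac{232}{45}$ ($G{\left(H,v \right)} = -4 + 2 \left(- \frac{26}{45}\right) = -4 - \frac{52}{45} = - \frac{232}{45}$)
$b{\left(l \right)} = -13 + l$ ($b{\left(l \right)} = \left(6 + l\right) - 19 = -13 + l$)
$\sqrt{G{\left(3,37 \right)} + b{\left(43 \right)}} = \sqrt{- \frac{232}{45} + \left(-13 + 43\right)} = \sqrt{- \frac{232}{45} + 30} = \sqrt{\frac{1118}{45}} = \frac{\sqrt{5590}}{15}$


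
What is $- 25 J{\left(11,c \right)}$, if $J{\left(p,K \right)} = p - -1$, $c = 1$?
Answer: $-300$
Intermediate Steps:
$J{\left(p,K \right)} = 1 + p$ ($J{\left(p,K \right)} = p + 1 = 1 + p$)
$- 25 J{\left(11,c \right)} = - 25 \left(1 + 11\right) = \left(-25\right) 12 = -300$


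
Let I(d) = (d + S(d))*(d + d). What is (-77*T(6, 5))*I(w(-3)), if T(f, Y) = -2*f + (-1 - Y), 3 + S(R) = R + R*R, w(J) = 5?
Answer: 443520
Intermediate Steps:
S(R) = -3 + R + R² (S(R) = -3 + (R + R*R) = -3 + (R + R²) = -3 + R + R²)
T(f, Y) = -1 - Y - 2*f
I(d) = 2*d*(-3 + d² + 2*d) (I(d) = (d + (-3 + d + d²))*(d + d) = (-3 + d² + 2*d)*(2*d) = 2*d*(-3 + d² + 2*d))
(-77*T(6, 5))*I(w(-3)) = (-77*(-1 - 1*5 - 2*6))*(2*5*(-3 + 5² + 2*5)) = (-77*(-1 - 5 - 12))*(2*5*(-3 + 25 + 10)) = (-77*(-18))*(2*5*32) = 1386*320 = 443520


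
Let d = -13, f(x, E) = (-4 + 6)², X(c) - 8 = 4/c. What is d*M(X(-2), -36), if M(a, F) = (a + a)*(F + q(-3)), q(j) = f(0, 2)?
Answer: 4992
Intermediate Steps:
X(c) = 8 + 4/c
f(x, E) = 4 (f(x, E) = 2² = 4)
q(j) = 4
M(a, F) = 2*a*(4 + F) (M(a, F) = (a + a)*(F + 4) = (2*a)*(4 + F) = 2*a*(4 + F))
d*M(X(-2), -36) = -26*(8 + 4/(-2))*(4 - 36) = -26*(8 + 4*(-½))*(-32) = -26*(8 - 2)*(-32) = -26*6*(-32) = -13*(-384) = 4992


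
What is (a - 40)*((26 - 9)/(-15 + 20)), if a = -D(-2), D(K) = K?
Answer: -646/5 ≈ -129.20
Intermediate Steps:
a = 2 (a = -1*(-2) = 2)
(a - 40)*((26 - 9)/(-15 + 20)) = (2 - 40)*((26 - 9)/(-15 + 20)) = -646/5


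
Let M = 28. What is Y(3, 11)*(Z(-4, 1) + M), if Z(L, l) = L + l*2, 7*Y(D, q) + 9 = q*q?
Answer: 416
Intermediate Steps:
Y(D, q) = -9/7 + q²/7 (Y(D, q) = -9/7 + (q*q)/7 = -9/7 + q²/7)
Z(L, l) = L + 2*l
Y(3, 11)*(Z(-4, 1) + M) = (-9/7 + (⅐)*11²)*((-4 + 2*1) + 28) = (-9/7 + (⅐)*121)*((-4 + 2) + 28) = (-9/7 + 121/7)*(-2 + 28) = 16*26 = 416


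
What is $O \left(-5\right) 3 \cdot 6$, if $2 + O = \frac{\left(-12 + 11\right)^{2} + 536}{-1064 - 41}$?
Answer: $\frac{49446}{221} \approx 223.74$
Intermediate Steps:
$O = - \frac{2747}{1105}$ ($O = -2 + \frac{\left(-12 + 11\right)^{2} + 536}{-1064 - 41} = -2 + \frac{\left(-1\right)^{2} + 536}{-1105} = -2 + \left(1 + 536\right) \left(- \frac{1}{1105}\right) = -2 + 537 \left(- \frac{1}{1105}\right) = -2 - \frac{537}{1105} = - \frac{2747}{1105} \approx -2.486$)
$O \left(-5\right) 3 \cdot 6 = - \frac{2747 \left(-5\right) 3 \cdot 6}{1105} = - \frac{2747 \left(\left(-15\right) 6\right)}{1105} = \left(- \frac{2747}{1105}\right) \left(-90\right) = \frac{49446}{221}$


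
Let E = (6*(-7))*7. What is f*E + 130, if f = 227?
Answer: -66608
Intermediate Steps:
E = -294 (E = -42*7 = -294)
f*E + 130 = 227*(-294) + 130 = -66738 + 130 = -66608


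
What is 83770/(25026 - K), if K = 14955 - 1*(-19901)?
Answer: -8377/983 ≈ -8.5219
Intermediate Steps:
K = 34856 (K = 14955 + 19901 = 34856)
83770/(25026 - K) = 83770/(25026 - 1*34856) = 83770/(25026 - 34856) = 83770/(-9830) = 83770*(-1/9830) = -8377/983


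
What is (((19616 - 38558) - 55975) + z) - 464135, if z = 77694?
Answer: -461358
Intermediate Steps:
(((19616 - 38558) - 55975) + z) - 464135 = (((19616 - 38558) - 55975) + 77694) - 464135 = ((-18942 - 55975) + 77694) - 464135 = (-74917 + 77694) - 464135 = 2777 - 464135 = -461358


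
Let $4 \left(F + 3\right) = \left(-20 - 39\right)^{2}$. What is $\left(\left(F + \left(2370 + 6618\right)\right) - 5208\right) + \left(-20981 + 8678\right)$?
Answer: $- \frac{30623}{4} \approx -7655.8$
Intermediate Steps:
$F = \frac{3469}{4}$ ($F = -3 + \frac{\left(-20 - 39\right)^{2}}{4} = -3 + \frac{\left(-59\right)^{2}}{4} = -3 + \frac{1}{4} \cdot 3481 = -3 + \frac{3481}{4} = \frac{3469}{4} \approx 867.25$)
$\left(\left(F + \left(2370 + 6618\right)\right) - 5208\right) + \left(-20981 + 8678\right) = \left(\left(\frac{3469}{4} + \left(2370 + 6618\right)\right) - 5208\right) + \left(-20981 + 8678\right) = \left(\left(\frac{3469}{4} + 8988\right) - 5208\right) - 12303 = \left(\frac{39421}{4} - 5208\right) - 12303 = \frac{18589}{4} - 12303 = - \frac{30623}{4}$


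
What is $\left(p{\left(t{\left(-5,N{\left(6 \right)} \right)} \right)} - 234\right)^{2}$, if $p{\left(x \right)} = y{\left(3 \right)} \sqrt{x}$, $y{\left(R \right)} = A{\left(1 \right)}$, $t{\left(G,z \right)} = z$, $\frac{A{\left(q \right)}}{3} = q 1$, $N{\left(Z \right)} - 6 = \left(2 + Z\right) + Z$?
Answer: $54936 - 2808 \sqrt{5} \approx 48657.0$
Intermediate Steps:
$N{\left(Z \right)} = 8 + 2 Z$ ($N{\left(Z \right)} = 6 + \left(\left(2 + Z\right) + Z\right) = 6 + \left(2 + 2 Z\right) = 8 + 2 Z$)
$A{\left(q \right)} = 3 q$ ($A{\left(q \right)} = 3 q 1 = 3 q$)
$y{\left(R \right)} = 3$ ($y{\left(R \right)} = 3 \cdot 1 = 3$)
$p{\left(x \right)} = 3 \sqrt{x}$
$\left(p{\left(t{\left(-5,N{\left(6 \right)} \right)} \right)} - 234\right)^{2} = \left(3 \sqrt{8 + 2 \cdot 6} - 234\right)^{2} = \left(3 \sqrt{8 + 12} - 234\right)^{2} = \left(3 \sqrt{20} - 234\right)^{2} = \left(3 \cdot 2 \sqrt{5} - 234\right)^{2} = \left(6 \sqrt{5} - 234\right)^{2} = \left(-234 + 6 \sqrt{5}\right)^{2}$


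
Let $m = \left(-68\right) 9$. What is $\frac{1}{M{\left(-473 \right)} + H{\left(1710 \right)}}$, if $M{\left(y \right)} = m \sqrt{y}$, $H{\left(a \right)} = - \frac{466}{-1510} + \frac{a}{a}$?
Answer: $\frac{186485}{25246309449736} + \frac{87213825 i \sqrt{473}}{25246309449736} \approx 7.3866 \cdot 10^{-9} + 7.5131 \cdot 10^{-5} i$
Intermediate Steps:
$H{\left(a \right)} = \frac{988}{755}$ ($H{\left(a \right)} = \left(-466\right) \left(- \frac{1}{1510}\right) + 1 = \frac{233}{755} + 1 = \frac{988}{755}$)
$m = -612$
$M{\left(y \right)} = - 612 \sqrt{y}$
$\frac{1}{M{\left(-473 \right)} + H{\left(1710 \right)}} = \frac{1}{- 612 \sqrt{-473} + \frac{988}{755}} = \frac{1}{- 612 i \sqrt{473} + \frac{988}{755}} = \frac{1}{\frac{988}{755} - 612 i \sqrt{473}}$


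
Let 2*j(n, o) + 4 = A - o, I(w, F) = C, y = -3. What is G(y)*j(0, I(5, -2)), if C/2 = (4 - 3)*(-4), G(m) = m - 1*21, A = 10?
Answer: -168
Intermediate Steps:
G(m) = -21 + m (G(m) = m - 21 = -21 + m)
C = -8 (C = 2*((4 - 3)*(-4)) = 2*(1*(-4)) = 2*(-4) = -8)
I(w, F) = -8
j(n, o) = 3 - o/2 (j(n, o) = -2 + (10 - o)/2 = -2 + (5 - o/2) = 3 - o/2)
G(y)*j(0, I(5, -2)) = (-21 - 3)*(3 - ½*(-8)) = -24*(3 + 4) = -24*7 = -168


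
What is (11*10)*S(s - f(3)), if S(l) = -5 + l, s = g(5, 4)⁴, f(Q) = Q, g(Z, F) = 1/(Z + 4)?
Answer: -5773570/6561 ≈ -879.98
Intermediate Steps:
g(Z, F) = 1/(4 + Z)
s = 1/6561 (s = (1/(4 + 5))⁴ = (1/9)⁴ = (⅑)⁴ = 1/6561 ≈ 0.00015242)
(11*10)*S(s - f(3)) = (11*10)*(-5 + (1/6561 - 1*3)) = 110*(-5 + (1/6561 - 3)) = 110*(-5 - 19682/6561) = 110*(-52487/6561) = -5773570/6561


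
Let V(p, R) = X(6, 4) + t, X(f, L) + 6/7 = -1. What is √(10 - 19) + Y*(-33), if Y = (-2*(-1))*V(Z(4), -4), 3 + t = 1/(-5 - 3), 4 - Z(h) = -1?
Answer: 9207/28 + 3*I ≈ 328.82 + 3.0*I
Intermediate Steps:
Z(h) = 5 (Z(h) = 4 - 1*(-1) = 4 + 1 = 5)
X(f, L) = -13/7 (X(f, L) = -6/7 - 1 = -13/7)
t = -25/8 (t = -3 + 1/(-5 - 3) = -3 + 1/(-8) = -3 - ⅛ = -25/8 ≈ -3.1250)
V(p, R) = -279/56 (V(p, R) = -13/7 - 25/8 = -279/56)
Y = -279/28 (Y = -2*(-1)*(-279/56) = 2*(-279/56) = -279/28 ≈ -9.9643)
√(10 - 19) + Y*(-33) = √(10 - 19) - 279/28*(-33) = √(-9) + 9207/28 = 3*I + 9207/28 = 9207/28 + 3*I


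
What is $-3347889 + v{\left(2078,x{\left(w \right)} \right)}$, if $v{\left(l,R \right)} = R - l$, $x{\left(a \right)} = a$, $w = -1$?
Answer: $-3349968$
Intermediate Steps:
$-3347889 + v{\left(2078,x{\left(w \right)} \right)} = -3347889 - 2079 = -3349968$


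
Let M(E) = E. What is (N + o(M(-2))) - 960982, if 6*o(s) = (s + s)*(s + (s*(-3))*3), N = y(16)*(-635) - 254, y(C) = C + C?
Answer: -2944700/3 ≈ -9.8157e+5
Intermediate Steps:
y(C) = 2*C
N = -20574 (N = (2*16)*(-635) - 254 = 32*(-635) - 254 = -20320 - 254 = -20574)
o(s) = -8*s²/3 (o(s) = ((s + s)*(s + (s*(-3))*3))/6 = ((2*s)*(s - 3*s*3))/6 = ((2*s)*(s - 9*s))/6 = ((2*s)*(-8*s))/6 = (-16*s²)/6 = -8*s²/3)
(N + o(M(-2))) - 960982 = (-20574 - 8/3*(-2)²) - 960982 = (-20574 - 8/3*4) - 960982 = (-20574 - 32/3) - 960982 = -61754/3 - 960982 = -2944700/3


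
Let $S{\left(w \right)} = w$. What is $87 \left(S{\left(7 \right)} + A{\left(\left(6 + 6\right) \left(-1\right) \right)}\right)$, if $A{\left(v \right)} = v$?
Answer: $-435$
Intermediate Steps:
$87 \left(S{\left(7 \right)} + A{\left(\left(6 + 6\right) \left(-1\right) \right)}\right) = 87 \left(7 + \left(6 + 6\right) \left(-1\right)\right) = 87 \left(7 + 12 \left(-1\right)\right) = 87 \left(7 - 12\right) = 87 \left(-5\right) = -435$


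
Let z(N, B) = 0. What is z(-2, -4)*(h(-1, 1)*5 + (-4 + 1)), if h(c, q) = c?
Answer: 0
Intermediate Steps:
z(-2, -4)*(h(-1, 1)*5 + (-4 + 1)) = 0*(-1*5 + (-4 + 1)) = 0*(-5 - 3) = 0*(-8) = 0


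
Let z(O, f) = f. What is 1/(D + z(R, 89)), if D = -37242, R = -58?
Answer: -1/37153 ≈ -2.6916e-5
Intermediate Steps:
1/(D + z(R, 89)) = 1/(-37242 + 89) = 1/(-37153) = -1/37153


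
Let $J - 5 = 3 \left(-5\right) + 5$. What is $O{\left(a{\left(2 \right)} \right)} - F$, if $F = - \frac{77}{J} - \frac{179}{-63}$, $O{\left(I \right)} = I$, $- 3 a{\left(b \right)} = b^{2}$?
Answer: $- \frac{6166}{315} \approx -19.575$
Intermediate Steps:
$a{\left(b \right)} = - \frac{b^{2}}{3}$
$J = -5$ ($J = 5 + \left(3 \left(-5\right) + 5\right) = 5 + \left(-15 + 5\right) = 5 - 10 = -5$)
$F = \frac{5746}{315}$ ($F = - \frac{77}{-5} - \frac{179}{-63} = \left(-77\right) \left(- \frac{1}{5}\right) - - \frac{179}{63} = \frac{77}{5} + \frac{179}{63} = \frac{5746}{315} \approx 18.241$)
$O{\left(a{\left(2 \right)} \right)} - F = - \frac{2^{2}}{3} - \frac{5746}{315} = \left(- \frac{1}{3}\right) 4 - \frac{5746}{315} = - \frac{4}{3} - \frac{5746}{315} = - \frac{6166}{315}$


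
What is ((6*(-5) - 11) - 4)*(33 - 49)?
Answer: 720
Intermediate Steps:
((6*(-5) - 11) - 4)*(33 - 49) = ((-30 - 11) - 4)*(-16) = (-41 - 4)*(-16) = -45*(-16) = 720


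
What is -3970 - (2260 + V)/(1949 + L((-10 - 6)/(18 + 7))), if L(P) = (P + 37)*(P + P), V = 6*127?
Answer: -4722365640/1189037 ≈ -3971.6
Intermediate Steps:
V = 762
L(P) = 2*P*(37 + P) (L(P) = (37 + P)*(2*P) = 2*P*(37 + P))
-3970 - (2260 + V)/(1949 + L((-10 - 6)/(18 + 7))) = -3970 - (2260 + 762)/(1949 + 2*((-10 - 6)/(18 + 7))*(37 + (-10 - 6)/(18 + 7))) = -3970 - 3022/(1949 + 2*(-16/25)*(37 - 16/25)) = -3970 - 3022/(1949 + 2*(-16/25)*(909/25)) = -3970 - 3022/(1949 - 29088/625) = -3970 - 3022/1189037/625 = -3970 - 3022*625/1189037 = -3970 - 1*1888750/1189037 = -3970 - 1888750/1189037 = -4722365640/1189037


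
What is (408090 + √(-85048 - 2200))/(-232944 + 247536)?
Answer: 68015/2432 + I*√5453/3648 ≈ 27.967 + 0.020242*I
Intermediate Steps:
(408090 + √(-85048 - 2200))/(-232944 + 247536) = (408090 + √(-87248))/14592 = (408090 + 4*I*√5453)*(1/14592) = 68015/2432 + I*√5453/3648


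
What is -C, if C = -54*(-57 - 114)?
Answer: -9234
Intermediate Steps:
C = 9234 (C = -54*(-171) = 9234)
-C = -1*9234 = -9234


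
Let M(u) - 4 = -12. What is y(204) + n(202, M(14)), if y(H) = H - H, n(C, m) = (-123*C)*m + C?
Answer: 198970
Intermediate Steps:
M(u) = -8 (M(u) = 4 - 12 = -8)
n(C, m) = C - 123*C*m (n(C, m) = -123*C*m + C = C - 123*C*m)
y(H) = 0
y(204) + n(202, M(14)) = 0 + 202*(1 - 123*(-8)) = 0 + 202*(1 + 984) = 0 + 202*985 = 0 + 198970 = 198970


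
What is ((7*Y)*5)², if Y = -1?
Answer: 1225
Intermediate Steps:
((7*Y)*5)² = ((7*(-1))*5)² = (-7*5)² = (-35)² = 1225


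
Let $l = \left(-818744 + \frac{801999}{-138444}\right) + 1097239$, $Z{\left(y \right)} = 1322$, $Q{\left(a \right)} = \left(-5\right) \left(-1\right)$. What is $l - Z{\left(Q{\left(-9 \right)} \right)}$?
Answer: $\frac{12790712271}{46148} \approx 2.7717 \cdot 10^{5}$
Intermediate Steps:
$Q{\left(a \right)} = 5$
$l = \frac{12851719927}{46148}$ ($l = \left(-818744 + 801999 \left(- \frac{1}{138444}\right)\right) + 1097239 = \left(-818744 - \frac{267333}{46148}\right) + 1097239 = - \frac{37783665445}{46148} + 1097239 = \frac{12851719927}{46148} \approx 2.7849 \cdot 10^{5}$)
$l - Z{\left(Q{\left(-9 \right)} \right)} = \frac{12851719927}{46148} - 1322 = \frac{12790712271}{46148}$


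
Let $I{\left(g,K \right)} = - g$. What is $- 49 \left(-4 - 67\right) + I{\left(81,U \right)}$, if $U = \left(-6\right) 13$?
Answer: $3398$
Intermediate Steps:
$U = -78$
$- 49 \left(-4 - 67\right) + I{\left(81,U \right)} = - 49 \left(-4 - 67\right) - 81 = \left(-49\right) \left(-71\right) - 81 = 3479 - 81 = 3398$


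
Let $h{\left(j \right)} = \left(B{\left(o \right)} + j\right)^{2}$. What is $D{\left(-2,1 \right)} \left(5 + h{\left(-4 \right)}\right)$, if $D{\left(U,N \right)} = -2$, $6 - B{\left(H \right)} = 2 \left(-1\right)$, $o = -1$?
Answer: $-42$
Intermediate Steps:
$B{\left(H \right)} = 8$ ($B{\left(H \right)} = 6 - 2 \left(-1\right) = 6 - -2 = 6 + 2 = 8$)
$h{\left(j \right)} = \left(8 + j\right)^{2}$
$D{\left(-2,1 \right)} \left(5 + h{\left(-4 \right)}\right) = - 2 \left(5 + \left(8 - 4\right)^{2}\right) = - 2 \left(5 + 4^{2}\right) = - 2 \left(5 + 16\right) = \left(-2\right) 21 = -42$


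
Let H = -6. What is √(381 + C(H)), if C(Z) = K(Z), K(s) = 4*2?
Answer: √389 ≈ 19.723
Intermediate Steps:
K(s) = 8
C(Z) = 8
√(381 + C(H)) = √(381 + 8) = √389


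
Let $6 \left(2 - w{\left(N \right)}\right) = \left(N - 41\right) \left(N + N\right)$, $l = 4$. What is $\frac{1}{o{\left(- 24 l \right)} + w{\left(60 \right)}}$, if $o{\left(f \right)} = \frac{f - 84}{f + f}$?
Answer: $- \frac{16}{6033} \approx -0.0026521$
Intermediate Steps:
$w{\left(N \right)} = 2 - \frac{N \left(-41 + N\right)}{3}$ ($w{\left(N \right)} = 2 - \frac{\left(N - 41\right) \left(N + N\right)}{6} = 2 - \frac{\left(-41 + N\right) 2 N}{6} = 2 - \frac{2 N \left(-41 + N\right)}{6} = 2 - \frac{N \left(-41 + N\right)}{3}$)
$o{\left(f \right)} = \frac{-84 + f}{2 f}$
$\frac{1}{o{\left(- 24 l \right)} + w{\left(60 \right)}} = \frac{1}{\frac{-84 - 96}{2 \left(\left(-24\right) 4\right)} + \left(2 - \frac{60^{2}}{3} + \frac{41}{3} \cdot 60\right)} = \frac{1}{\frac{-84 - 96}{2 \left(-96\right)} + \left(2 - 1200 + 820\right)} = \frac{1}{\frac{1}{2} \left(- \frac{1}{96}\right) \left(-180\right) + \left(2 - 1200 + 820\right)} = \frac{1}{\frac{15}{16} - 378} = \frac{1}{- \frac{6033}{16}} = - \frac{16}{6033}$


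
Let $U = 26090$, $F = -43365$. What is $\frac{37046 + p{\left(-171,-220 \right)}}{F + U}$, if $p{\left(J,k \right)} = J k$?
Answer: $- \frac{74666}{17275} \approx -4.3222$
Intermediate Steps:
$\frac{37046 + p{\left(-171,-220 \right)}}{F + U} = \frac{37046 - -37620}{-43365 + 26090} = \frac{37046 + 37620}{-17275} = 74666 \left(- \frac{1}{17275}\right) = - \frac{74666}{17275}$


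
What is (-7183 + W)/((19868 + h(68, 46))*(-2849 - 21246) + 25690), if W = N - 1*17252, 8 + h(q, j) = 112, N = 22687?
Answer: 874/240599825 ≈ 3.6326e-6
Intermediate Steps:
h(q, j) = 104 (h(q, j) = -8 + 112 = 104)
W = 5435 (W = 22687 - 1*17252 = 22687 - 17252 = 5435)
(-7183 + W)/((19868 + h(68, 46))*(-2849 - 21246) + 25690) = (-7183 + 5435)/((19868 + 104)*(-2849 - 21246) + 25690) = -1748/(19972*(-24095) + 25690) = -1748/(-481225340 + 25690) = -1748/(-481199650) = -1748*(-1/481199650) = 874/240599825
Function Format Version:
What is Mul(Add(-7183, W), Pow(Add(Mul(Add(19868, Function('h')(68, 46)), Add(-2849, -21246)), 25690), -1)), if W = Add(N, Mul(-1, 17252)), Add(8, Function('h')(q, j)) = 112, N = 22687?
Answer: Rational(874, 240599825) ≈ 3.6326e-6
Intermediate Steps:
Function('h')(q, j) = 104 (Function('h')(q, j) = Add(-8, 112) = 104)
W = 5435 (W = Add(22687, Mul(-1, 17252)) = Add(22687, -17252) = 5435)
Mul(Add(-7183, W), Pow(Add(Mul(Add(19868, Function('h')(68, 46)), Add(-2849, -21246)), 25690), -1)) = Mul(Add(-7183, 5435), Pow(Add(Mul(Add(19868, 104), Add(-2849, -21246)), 25690), -1)) = Mul(-1748, Pow(Add(Mul(19972, -24095), 25690), -1)) = Mul(-1748, Pow(Add(-481225340, 25690), -1)) = Mul(-1748, Pow(-481199650, -1)) = Mul(-1748, Rational(-1, 481199650)) = Rational(874, 240599825)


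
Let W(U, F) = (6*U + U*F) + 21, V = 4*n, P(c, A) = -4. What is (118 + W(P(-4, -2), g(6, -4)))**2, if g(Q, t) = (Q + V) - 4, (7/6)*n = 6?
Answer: 29929/49 ≈ 610.80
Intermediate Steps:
n = 36/7 (n = (6/7)*6 = 36/7 ≈ 5.1429)
V = 144/7 (V = 4*(36/7) = 144/7 ≈ 20.571)
g(Q, t) = 116/7 + Q (g(Q, t) = (Q + 144/7) - 4 = (144/7 + Q) - 4 = 116/7 + Q)
W(U, F) = 21 + 6*U + F*U (W(U, F) = (6*U + F*U) + 21 = 21 + 6*U + F*U)
(118 + W(P(-4, -2), g(6, -4)))**2 = (118 + (21 + 6*(-4) + (116/7 + 6)*(-4)))**2 = (118 + (21 - 24 + (158/7)*(-4)))**2 = (118 + (21 - 24 - 632/7))**2 = (118 - 653/7)**2 = (173/7)**2 = 29929/49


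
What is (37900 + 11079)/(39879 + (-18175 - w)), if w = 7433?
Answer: 48979/14271 ≈ 3.4321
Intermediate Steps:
(37900 + 11079)/(39879 + (-18175 - w)) = (37900 + 11079)/(39879 + (-18175 - 1*7433)) = 48979/(39879 + (-18175 - 7433)) = 48979/(39879 - 25608) = 48979/14271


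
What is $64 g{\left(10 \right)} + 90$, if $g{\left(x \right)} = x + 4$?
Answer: $986$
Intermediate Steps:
$g{\left(x \right)} = 4 + x$
$64 g{\left(10 \right)} + 90 = 64 \left(4 + 10\right) + 90 = 64 \cdot 14 + 90 = 896 + 90 = 986$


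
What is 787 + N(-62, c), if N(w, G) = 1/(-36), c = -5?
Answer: 28331/36 ≈ 786.97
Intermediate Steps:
N(w, G) = -1/36
787 + N(-62, c) = 787 - 1/36 = 28331/36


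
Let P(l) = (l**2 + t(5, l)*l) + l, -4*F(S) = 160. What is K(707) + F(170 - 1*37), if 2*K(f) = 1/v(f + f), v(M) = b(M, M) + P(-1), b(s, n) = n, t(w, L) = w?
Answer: -112719/2818 ≈ -40.000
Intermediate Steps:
F(S) = -40 (F(S) = -1/4*160 = -40)
P(l) = l**2 + 6*l (P(l) = (l**2 + 5*l) + l = l**2 + 6*l)
v(M) = -5 + M (v(M) = M - (6 - 1) = M - 1*5 = M - 5 = -5 + M)
K(f) = 1/(2*(-5 + 2*f)) (K(f) = 1/(2*(-5 + (f + f))) = 1/(2*(-5 + 2*f)))
K(707) + F(170 - 1*37) = 1/(2*(-5 + 2*707)) - 40 = 1/(2*(-5 + 1414)) - 40 = (1/2)/1409 - 40 = (1/2)*(1/1409) - 40 = 1/2818 - 40 = -112719/2818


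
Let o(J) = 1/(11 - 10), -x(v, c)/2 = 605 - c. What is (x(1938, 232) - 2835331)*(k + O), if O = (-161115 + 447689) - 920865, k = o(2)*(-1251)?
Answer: 1802446048734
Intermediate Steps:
x(v, c) = -1210 + 2*c (x(v, c) = -2*(605 - c) = -1210 + 2*c)
o(J) = 1 (o(J) = 1/1 = 1)
k = -1251 (k = 1*(-1251) = -1251)
O = -634291 (O = 286574 - 920865 = -634291)
(x(1938, 232) - 2835331)*(k + O) = ((-1210 + 2*232) - 2835331)*(-1251 - 634291) = ((-1210 + 464) - 2835331)*(-635542) = (-746 - 2835331)*(-635542) = -2836077*(-635542) = 1802446048734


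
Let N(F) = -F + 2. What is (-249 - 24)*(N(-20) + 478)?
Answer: -136500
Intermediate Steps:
N(F) = 2 - F
(-249 - 24)*(N(-20) + 478) = (-249 - 24)*((2 - 1*(-20)) + 478) = -273*((2 + 20) + 478) = -273*(22 + 478) = -273*500 = -136500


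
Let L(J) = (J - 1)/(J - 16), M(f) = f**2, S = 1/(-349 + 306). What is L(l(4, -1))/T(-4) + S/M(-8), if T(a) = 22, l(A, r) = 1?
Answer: -1/2752 ≈ -0.00036337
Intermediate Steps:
S = -1/43 (S = 1/(-43) = -1/43 ≈ -0.023256)
L(J) = (-1 + J)/(-16 + J)
L(l(4, -1))/T(-4) + S/M(-8) = ((-1 + 1)/(-16 + 1))/22 - 1/(43*((-8)**2)) = (0/(-15))*(1/22) - 1/43/64 = -1/15*0*(1/22) - 1/43*1/64 = 0*(1/22) - 1/2752 = 0 - 1/2752 = -1/2752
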